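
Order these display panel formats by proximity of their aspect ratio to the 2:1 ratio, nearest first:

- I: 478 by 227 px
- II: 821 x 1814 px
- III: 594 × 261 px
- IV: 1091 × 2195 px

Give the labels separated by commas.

IV, I, II, III

I: 478/227 ≈ 2.106 → |2.106 − 2.000| = 0.106
II: 1814/821 ≈ 2.210 → |2.210 − 2.000| = 0.210
III: 594/261 ≈ 2.276 → |2.276 − 2.000| = 0.276
IV: 2195/1091 ≈ 2.012 → |2.012 − 2.000| = 0.012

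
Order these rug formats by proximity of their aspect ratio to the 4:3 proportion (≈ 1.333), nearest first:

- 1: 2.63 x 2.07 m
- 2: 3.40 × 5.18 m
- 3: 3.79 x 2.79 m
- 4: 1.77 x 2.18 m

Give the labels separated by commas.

Ratios: 1 = 2.63 / 2.07 ≈ 1.271; 2 = 5.18 / 3.40 ≈ 1.524; 3 = 3.79 / 2.79 ≈ 1.358; 4 = 2.18 / 1.77 ≈ 1.232.
|Δ from 1.333|: 1 0.062; 2 0.191; 3 0.025; 4 0.101.

3, 1, 4, 2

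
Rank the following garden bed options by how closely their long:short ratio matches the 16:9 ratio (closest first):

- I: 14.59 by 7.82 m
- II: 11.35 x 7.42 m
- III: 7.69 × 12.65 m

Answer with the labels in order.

Ratios: I = 14.59 / 7.82 ≈ 1.866; II = 11.35 / 7.42 ≈ 1.530; III = 12.65 / 7.69 ≈ 1.645.
|Δ from 1.778|: I 0.088; II 0.248; III 0.133.

I, III, II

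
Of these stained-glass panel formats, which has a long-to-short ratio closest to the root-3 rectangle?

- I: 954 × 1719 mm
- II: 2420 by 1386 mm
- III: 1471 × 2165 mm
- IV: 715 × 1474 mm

II

Ratios (long/short): I ≈ 1.802; II ≈ 1.746; III ≈ 1.472; IV ≈ 2.062.
root-3 ≈ 1.732; option II is nearest (Δ 0.014).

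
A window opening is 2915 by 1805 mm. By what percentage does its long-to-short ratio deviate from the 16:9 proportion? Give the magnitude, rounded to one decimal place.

Ratio = 2915 / 1805 ≈ 1.6150.
Ideal 16:9 ≈ 1.7778. |1.6150 − 1.7778| / 1.7778 ≈ 9.16% → 9.2%.

9.2%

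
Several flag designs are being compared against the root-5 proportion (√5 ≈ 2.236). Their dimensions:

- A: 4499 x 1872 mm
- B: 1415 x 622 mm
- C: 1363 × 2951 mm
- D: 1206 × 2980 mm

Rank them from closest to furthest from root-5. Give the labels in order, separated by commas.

A: 4499/1872 ≈ 2.403 → |2.403 − 2.236| = 0.167
B: 1415/622 ≈ 2.275 → |2.275 − 2.236| = 0.039
C: 2951/1363 ≈ 2.165 → |2.165 − 2.236| = 0.071
D: 2980/1206 ≈ 2.471 → |2.471 − 2.236| = 0.235

B, C, A, D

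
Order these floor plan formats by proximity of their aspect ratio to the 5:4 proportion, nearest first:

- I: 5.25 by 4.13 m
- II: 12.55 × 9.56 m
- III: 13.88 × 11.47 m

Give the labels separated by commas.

I, III, II

Ratios: I = 5.25 / 4.13 ≈ 1.271; II = 12.55 / 9.56 ≈ 1.313; III = 13.88 / 11.47 ≈ 1.210.
|Δ from 1.250|: I 0.021; II 0.063; III 0.040.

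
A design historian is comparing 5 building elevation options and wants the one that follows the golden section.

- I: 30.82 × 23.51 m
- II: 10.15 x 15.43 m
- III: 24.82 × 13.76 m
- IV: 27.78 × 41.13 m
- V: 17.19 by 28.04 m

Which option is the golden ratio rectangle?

Target golden ratio ≈ 1.618.
I: 1.311 (Δ0.307)  II: 1.520 (Δ0.098)  III: 1.804 (Δ0.186)  IV: 1.481 (Δ0.137)  V: 1.631 (Δ0.013)

V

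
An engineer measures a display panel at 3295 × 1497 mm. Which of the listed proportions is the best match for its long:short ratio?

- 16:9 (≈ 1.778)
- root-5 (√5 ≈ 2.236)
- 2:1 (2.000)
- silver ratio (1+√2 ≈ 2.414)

3295/1497 ≈ 2.201. Nearest candidates are root-5 (2.236, off by 0.035) and 2:1 (2.000, off by 0.201).

root-5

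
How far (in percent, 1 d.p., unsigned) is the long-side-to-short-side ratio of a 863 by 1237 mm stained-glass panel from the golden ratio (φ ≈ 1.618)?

11.4%

Ratio = 1237 / 863 ≈ 1.4334.
Ideal golden ratio ≈ 1.6180. |1.4334 − 1.6180| / 1.6180 ≈ 11.41% → 11.4%.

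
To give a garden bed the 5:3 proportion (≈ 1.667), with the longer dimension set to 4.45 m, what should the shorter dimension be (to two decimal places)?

5:3 ≈ 1.66667.
Shorter side = 4.45 ÷ 1.66667 ≈ 2.6700 → 2.67 m.

2.67 m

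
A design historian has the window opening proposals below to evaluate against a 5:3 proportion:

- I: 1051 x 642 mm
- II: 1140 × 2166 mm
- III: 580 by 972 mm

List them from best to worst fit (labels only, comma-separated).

III, I, II

Ratios: I = 1051 / 642 ≈ 1.637; II = 2166 / 1140 ≈ 1.900; III = 972 / 580 ≈ 1.676.
|Δ from 1.667|: I 0.030; II 0.233; III 0.009.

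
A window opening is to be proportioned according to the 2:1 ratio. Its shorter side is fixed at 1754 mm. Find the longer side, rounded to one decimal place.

2:1 = 2.00000.
Longer side = 1754 × 2.00000 ≈ 3508.000 → 3508.0 mm.

3508.0 mm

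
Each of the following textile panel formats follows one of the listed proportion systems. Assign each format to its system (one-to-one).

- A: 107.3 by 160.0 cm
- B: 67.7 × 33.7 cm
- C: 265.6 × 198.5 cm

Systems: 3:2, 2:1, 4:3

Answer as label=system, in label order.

A = 160.0/107.3 ≈ 1.491 → 3:2 (1.500)
B = 67.7/33.7 ≈ 2.009 → 2:1 (2.000)
C = 265.6/198.5 ≈ 1.338 → 4:3 (1.333)

A=3:2, B=2:1, C=4:3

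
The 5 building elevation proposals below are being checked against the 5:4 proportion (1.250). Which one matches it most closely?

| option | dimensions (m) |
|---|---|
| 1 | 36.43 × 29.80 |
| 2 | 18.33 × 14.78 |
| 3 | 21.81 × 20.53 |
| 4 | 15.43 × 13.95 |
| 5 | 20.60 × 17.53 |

2

Target 5:4 ≈ 1.250.
1: 1.222 (Δ0.028)  2: 1.240 (Δ0.010)  3: 1.062 (Δ0.188)  4: 1.106 (Δ0.144)  5: 1.175 (Δ0.075)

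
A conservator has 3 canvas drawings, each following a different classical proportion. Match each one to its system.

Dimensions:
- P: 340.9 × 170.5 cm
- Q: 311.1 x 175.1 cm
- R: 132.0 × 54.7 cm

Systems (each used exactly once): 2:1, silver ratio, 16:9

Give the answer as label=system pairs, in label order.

Ratios: P ≈ 1.999; Q ≈ 1.777; R ≈ 2.413.
Targets: 2:1 ≈ 2.000; silver ratio ≈ 2.414; 16:9 ≈ 1.778.

P=2:1, Q=16:9, R=silver ratio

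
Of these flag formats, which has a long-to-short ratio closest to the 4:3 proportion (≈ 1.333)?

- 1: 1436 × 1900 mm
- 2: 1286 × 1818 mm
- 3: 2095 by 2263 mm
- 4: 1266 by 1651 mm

Ratios (long/short): 1 ≈ 1.323; 2 ≈ 1.414; 3 ≈ 1.080; 4 ≈ 1.304.
4:3 ≈ 1.333; option 1 is nearest (Δ 0.010).

1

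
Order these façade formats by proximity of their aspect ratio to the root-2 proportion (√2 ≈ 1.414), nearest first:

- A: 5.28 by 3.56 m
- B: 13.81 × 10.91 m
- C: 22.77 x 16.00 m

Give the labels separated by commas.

A: 5.28/3.56 ≈ 1.483 → |1.483 − 1.414| = 0.069
B: 13.81/10.91 ≈ 1.266 → |1.266 − 1.414| = 0.148
C: 22.77/16.00 ≈ 1.423 → |1.423 − 1.414| = 0.009

C, A, B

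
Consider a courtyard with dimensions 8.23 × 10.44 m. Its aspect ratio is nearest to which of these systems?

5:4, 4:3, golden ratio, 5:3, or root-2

10.44/8.23 ≈ 1.269. Nearest candidates are 5:4 (1.250, off by 0.019) and 4:3 (1.333, off by 0.064).

5:4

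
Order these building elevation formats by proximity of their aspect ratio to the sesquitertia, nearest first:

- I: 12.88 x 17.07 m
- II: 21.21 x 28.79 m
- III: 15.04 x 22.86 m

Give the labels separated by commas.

I, II, III

I: 17.07/12.88 ≈ 1.325 → |1.325 − 1.333| = 0.008
II: 28.79/21.21 ≈ 1.357 → |1.357 − 1.333| = 0.024
III: 22.86/15.04 ≈ 1.520 → |1.520 − 1.333| = 0.187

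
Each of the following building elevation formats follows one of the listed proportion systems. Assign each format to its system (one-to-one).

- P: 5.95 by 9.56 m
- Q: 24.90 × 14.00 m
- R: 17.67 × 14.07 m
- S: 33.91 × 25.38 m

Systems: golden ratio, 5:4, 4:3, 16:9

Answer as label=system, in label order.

Ratios: P ≈ 1.607; Q ≈ 1.779; R ≈ 1.256; S ≈ 1.336.
Targets: golden ratio ≈ 1.618; 5:4 ≈ 1.250; 4:3 ≈ 1.333; 16:9 ≈ 1.778.

P=golden ratio, Q=16:9, R=5:4, S=4:3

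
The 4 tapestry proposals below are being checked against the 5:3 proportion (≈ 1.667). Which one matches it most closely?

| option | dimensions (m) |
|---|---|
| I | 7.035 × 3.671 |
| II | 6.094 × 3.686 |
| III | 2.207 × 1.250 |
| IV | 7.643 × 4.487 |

II

Target 5:3 ≈ 1.667.
I: 1.916 (Δ0.249)  II: 1.653 (Δ0.014)  III: 1.766 (Δ0.099)  IV: 1.703 (Δ0.036)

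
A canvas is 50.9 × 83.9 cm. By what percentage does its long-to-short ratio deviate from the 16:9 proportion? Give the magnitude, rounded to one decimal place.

7.3%

Ratio = 83.9 / 50.9 ≈ 1.6483.
Ideal 16:9 ≈ 1.7778. |1.6483 − 1.7778| / 1.7778 ≈ 7.28% → 7.3%.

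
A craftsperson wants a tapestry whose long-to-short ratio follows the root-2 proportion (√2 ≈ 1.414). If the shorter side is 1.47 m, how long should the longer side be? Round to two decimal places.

root-2 ≈ 1.41421.
Longer side = 1.47 × 1.41421 ≈ 2.0789 → 2.08 m.

2.08 m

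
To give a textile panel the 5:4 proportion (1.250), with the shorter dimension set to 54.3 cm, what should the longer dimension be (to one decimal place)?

67.9 cm

5:4 = 1.25000.
Longer side = 54.3 × 1.25000 ≈ 67.875 → 67.9 cm.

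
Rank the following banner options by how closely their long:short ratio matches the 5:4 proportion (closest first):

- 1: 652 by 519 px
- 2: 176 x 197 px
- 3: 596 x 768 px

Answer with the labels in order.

1, 3, 2

Ratios: 1 = 652 / 519 ≈ 1.256; 2 = 197 / 176 ≈ 1.119; 3 = 768 / 596 ≈ 1.289.
|Δ from 1.250|: 1 0.006; 2 0.131; 3 0.039.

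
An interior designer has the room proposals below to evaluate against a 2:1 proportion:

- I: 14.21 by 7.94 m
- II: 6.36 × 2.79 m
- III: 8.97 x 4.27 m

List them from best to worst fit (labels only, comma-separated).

I: 14.21/7.94 ≈ 1.790 → |1.790 − 2.000| = 0.210
II: 6.36/2.79 ≈ 2.280 → |2.280 − 2.000| = 0.280
III: 8.97/4.27 ≈ 2.101 → |2.101 − 2.000| = 0.101

III, I, II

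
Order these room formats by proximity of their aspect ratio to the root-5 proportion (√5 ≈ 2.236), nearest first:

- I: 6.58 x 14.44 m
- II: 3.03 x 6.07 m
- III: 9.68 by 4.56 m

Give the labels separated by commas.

I, III, II

Ratios: I = 14.44 / 6.58 ≈ 2.195; II = 6.07 / 3.03 ≈ 2.003; III = 9.68 / 4.56 ≈ 2.123.
|Δ from 2.236|: I 0.041; II 0.233; III 0.113.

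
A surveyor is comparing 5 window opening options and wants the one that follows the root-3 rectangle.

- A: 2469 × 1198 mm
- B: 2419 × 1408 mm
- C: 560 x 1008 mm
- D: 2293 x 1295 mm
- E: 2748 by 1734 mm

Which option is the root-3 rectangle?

Ratios (long/short): A ≈ 2.061; B ≈ 1.718; C ≈ 1.800; D ≈ 1.771; E ≈ 1.585.
root-3 ≈ 1.732; option B is nearest (Δ 0.014).

B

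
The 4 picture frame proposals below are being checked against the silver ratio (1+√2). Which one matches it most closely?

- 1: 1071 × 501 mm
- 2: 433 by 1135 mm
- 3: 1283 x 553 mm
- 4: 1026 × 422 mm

Target silver ratio ≈ 2.414.
1: 2.138 (Δ0.276)  2: 2.621 (Δ0.207)  3: 2.320 (Δ0.094)  4: 2.431 (Δ0.017)

4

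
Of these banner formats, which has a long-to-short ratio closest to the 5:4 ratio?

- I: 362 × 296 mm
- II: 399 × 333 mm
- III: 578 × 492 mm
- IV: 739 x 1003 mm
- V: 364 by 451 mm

V

Ratios (long/short): I ≈ 1.223; II ≈ 1.198; III ≈ 1.175; IV ≈ 1.357; V ≈ 1.239.
5:4 ≈ 1.250; option V is nearest (Δ 0.011).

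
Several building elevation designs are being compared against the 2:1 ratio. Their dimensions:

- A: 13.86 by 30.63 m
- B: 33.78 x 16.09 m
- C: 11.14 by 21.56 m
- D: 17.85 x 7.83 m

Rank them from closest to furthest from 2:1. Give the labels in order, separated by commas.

Ratios: A = 30.63 / 13.86 ≈ 2.210; B = 33.78 / 16.09 ≈ 2.099; C = 21.56 / 11.14 ≈ 1.935; D = 17.85 / 7.83 ≈ 2.280.
|Δ from 2.000|: A 0.210; B 0.099; C 0.065; D 0.280.

C, B, A, D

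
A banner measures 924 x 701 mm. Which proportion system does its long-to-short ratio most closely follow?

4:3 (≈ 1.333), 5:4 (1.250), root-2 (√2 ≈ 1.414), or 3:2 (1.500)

Ratio = 924 / 701 ≈ 1.318.
Distances: 4:3 1.333 (Δ 0.015); 5:4 1.250 (Δ 0.068); root-2 1.414 (Δ 0.096); 3:2 1.500 (Δ 0.182).

4:3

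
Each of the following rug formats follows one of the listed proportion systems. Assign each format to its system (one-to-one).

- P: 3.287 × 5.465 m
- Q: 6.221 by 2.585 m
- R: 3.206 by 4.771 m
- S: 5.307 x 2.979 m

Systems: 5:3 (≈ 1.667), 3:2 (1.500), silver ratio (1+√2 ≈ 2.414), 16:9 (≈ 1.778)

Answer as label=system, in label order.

P=5:3, Q=silver ratio, R=3:2, S=16:9

P = 5.465/3.287 ≈ 1.663 → 5:3 (1.667)
Q = 6.221/2.585 ≈ 2.407 → silver ratio (2.414)
R = 4.771/3.206 ≈ 1.488 → 3:2 (1.500)
S = 5.307/2.979 ≈ 1.781 → 16:9 (1.778)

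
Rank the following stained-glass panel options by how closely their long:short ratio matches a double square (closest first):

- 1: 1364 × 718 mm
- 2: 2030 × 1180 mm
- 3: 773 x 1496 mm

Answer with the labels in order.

1: 1364/718 ≈ 1.900 → |1.900 − 2.000| = 0.100
2: 2030/1180 ≈ 1.720 → |1.720 − 2.000| = 0.280
3: 1496/773 ≈ 1.935 → |1.935 − 2.000| = 0.065

3, 1, 2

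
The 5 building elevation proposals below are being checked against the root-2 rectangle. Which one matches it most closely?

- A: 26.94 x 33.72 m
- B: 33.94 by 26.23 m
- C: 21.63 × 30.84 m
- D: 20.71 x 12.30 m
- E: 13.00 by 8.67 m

C

Ratios (long/short): A ≈ 1.252; B ≈ 1.294; C ≈ 1.426; D ≈ 1.684; E ≈ 1.499.
root-2 ≈ 1.414; option C is nearest (Δ 0.012).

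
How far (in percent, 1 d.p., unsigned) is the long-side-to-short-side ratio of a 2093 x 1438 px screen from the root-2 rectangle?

2.9%

Ratio = 2093 / 1438 ≈ 1.4555.
Ideal root-2 ≈ 1.4142. |1.4555 − 1.4142| / 1.4142 ≈ 2.92% → 2.9%.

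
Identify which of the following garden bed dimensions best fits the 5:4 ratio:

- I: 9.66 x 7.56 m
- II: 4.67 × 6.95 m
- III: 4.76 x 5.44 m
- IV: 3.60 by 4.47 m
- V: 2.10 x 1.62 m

IV

Ratios (long/short): I ≈ 1.278; II ≈ 1.488; III ≈ 1.143; IV ≈ 1.242; V ≈ 1.296.
5:4 ≈ 1.250; option IV is nearest (Δ 0.008).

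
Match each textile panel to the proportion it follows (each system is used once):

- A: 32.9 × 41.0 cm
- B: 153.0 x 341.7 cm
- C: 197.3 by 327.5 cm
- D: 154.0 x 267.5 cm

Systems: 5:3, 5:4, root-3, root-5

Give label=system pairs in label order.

A=5:4, B=root-5, C=5:3, D=root-3

Ratios: A ≈ 1.246; B ≈ 2.233; C ≈ 1.660; D ≈ 1.737.
Targets: 5:3 ≈ 1.667; 5:4 ≈ 1.250; root-3 ≈ 1.732; root-5 ≈ 2.236.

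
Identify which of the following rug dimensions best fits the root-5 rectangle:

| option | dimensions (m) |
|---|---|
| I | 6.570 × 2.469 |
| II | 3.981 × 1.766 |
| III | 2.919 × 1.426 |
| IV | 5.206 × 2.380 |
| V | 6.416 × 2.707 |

II

Ratios (long/short): I ≈ 2.661; II ≈ 2.254; III ≈ 2.047; IV ≈ 2.187; V ≈ 2.370.
root-5 ≈ 2.236; option II is nearest (Δ 0.018).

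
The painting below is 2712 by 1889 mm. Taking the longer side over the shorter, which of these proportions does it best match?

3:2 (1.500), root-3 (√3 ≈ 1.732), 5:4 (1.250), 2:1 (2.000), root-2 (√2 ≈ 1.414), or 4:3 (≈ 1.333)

2712/1889 ≈ 1.436. Nearest candidates are root-2 (1.414, off by 0.022) and 3:2 (1.500, off by 0.064).

root-2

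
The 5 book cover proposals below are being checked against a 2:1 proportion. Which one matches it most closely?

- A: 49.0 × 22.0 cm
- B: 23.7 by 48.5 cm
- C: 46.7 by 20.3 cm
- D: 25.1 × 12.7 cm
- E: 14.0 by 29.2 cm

D

Ratios (long/short): A ≈ 2.227; B ≈ 2.046; C ≈ 2.300; D ≈ 1.976; E ≈ 2.086.
2:1 ≈ 2.000; option D is nearest (Δ 0.024).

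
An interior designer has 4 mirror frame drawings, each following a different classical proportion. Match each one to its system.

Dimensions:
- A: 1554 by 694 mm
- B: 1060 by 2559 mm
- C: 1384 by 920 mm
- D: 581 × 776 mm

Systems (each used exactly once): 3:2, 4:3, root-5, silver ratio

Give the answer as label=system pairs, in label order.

Ratios: A ≈ 2.239; B ≈ 2.414; C ≈ 1.504; D ≈ 1.336.
Targets: 3:2 ≈ 1.500; 4:3 ≈ 1.333; root-5 ≈ 2.236; silver ratio ≈ 2.414.

A=root-5, B=silver ratio, C=3:2, D=4:3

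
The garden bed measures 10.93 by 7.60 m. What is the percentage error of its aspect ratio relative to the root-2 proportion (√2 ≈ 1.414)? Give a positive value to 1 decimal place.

1.7%

Ratio = 10.93 / 7.60 ≈ 1.4382.
Ideal root-2 ≈ 1.4142. |1.4382 − 1.4142| / 1.4142 ≈ 1.70% → 1.7%.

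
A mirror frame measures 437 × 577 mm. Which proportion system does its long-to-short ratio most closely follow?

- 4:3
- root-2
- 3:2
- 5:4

4:3

577/437 ≈ 1.320. Nearest candidates are 4:3 (1.333, off by 0.013) and 5:4 (1.250, off by 0.070).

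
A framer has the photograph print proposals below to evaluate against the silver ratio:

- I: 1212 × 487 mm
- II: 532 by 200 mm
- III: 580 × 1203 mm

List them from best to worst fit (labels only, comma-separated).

I: 1212/487 ≈ 2.489 → |2.489 − 2.414| = 0.075
II: 532/200 ≈ 2.660 → |2.660 − 2.414| = 0.246
III: 1203/580 ≈ 2.074 → |2.074 − 2.414| = 0.340

I, II, III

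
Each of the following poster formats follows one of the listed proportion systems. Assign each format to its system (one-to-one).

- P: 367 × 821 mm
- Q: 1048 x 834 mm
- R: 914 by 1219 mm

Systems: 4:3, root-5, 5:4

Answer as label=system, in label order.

Ratios: P ≈ 2.237; Q ≈ 1.257; R ≈ 1.334.
Targets: 4:3 ≈ 1.333; root-5 ≈ 2.236; 5:4 ≈ 1.250.

P=root-5, Q=5:4, R=4:3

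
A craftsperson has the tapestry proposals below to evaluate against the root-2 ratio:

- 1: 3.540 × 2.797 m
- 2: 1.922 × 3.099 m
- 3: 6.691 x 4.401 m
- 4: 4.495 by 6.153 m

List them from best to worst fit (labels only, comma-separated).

4, 3, 1, 2

Ratios: 1 = 3.540 / 2.797 ≈ 1.266; 2 = 3.099 / 1.922 ≈ 1.612; 3 = 6.691 / 4.401 ≈ 1.520; 4 = 6.153 / 4.495 ≈ 1.369.
|Δ from 1.414|: 1 0.148; 2 0.198; 3 0.106; 4 0.045.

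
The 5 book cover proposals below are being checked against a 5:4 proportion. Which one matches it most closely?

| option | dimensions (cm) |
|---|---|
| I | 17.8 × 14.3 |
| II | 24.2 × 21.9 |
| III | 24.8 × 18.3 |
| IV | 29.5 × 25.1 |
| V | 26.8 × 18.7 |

I

Target 5:4 ≈ 1.250.
I: 1.245 (Δ0.005)  II: 1.105 (Δ0.145)  III: 1.355 (Δ0.105)  IV: 1.175 (Δ0.075)  V: 1.433 (Δ0.183)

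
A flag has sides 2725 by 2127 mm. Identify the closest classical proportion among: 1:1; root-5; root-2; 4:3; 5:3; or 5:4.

Ratio = 2725 / 2127 ≈ 1.281.
Distances: 1:1 1.000 (Δ 0.281); root-5 2.236 (Δ 0.955); root-2 1.414 (Δ 0.133); 4:3 1.333 (Δ 0.052); 5:3 1.667 (Δ 0.386); 5:4 1.250 (Δ 0.031).

5:4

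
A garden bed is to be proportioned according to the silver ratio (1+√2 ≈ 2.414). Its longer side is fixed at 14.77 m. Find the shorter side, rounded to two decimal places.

6.12 m

silver ratio ≈ 2.41421.
Shorter side = 14.77 ÷ 2.41421 ≈ 6.1179 → 6.12 m.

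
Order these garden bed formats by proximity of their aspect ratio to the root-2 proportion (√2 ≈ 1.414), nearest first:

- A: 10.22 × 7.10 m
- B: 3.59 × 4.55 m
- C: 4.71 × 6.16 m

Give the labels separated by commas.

Ratios: A = 10.22 / 7.10 ≈ 1.439; B = 4.55 / 3.59 ≈ 1.267; C = 6.16 / 4.71 ≈ 1.308.
|Δ from 1.414|: A 0.025; B 0.147; C 0.106.

A, C, B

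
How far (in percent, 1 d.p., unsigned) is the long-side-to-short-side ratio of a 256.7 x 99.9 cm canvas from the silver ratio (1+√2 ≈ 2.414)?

Ratio = 256.7 / 99.9 ≈ 2.5696.
Ideal silver ratio ≈ 2.4142. |2.5696 − 2.4142| / 2.4142 ≈ 6.44% → 6.4%.

6.4%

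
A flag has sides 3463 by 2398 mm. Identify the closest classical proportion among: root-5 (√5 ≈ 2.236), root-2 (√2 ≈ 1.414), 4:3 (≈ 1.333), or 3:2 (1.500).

root-2

3463/2398 ≈ 1.444. Nearest candidates are root-2 (1.414, off by 0.030) and 3:2 (1.500, off by 0.056).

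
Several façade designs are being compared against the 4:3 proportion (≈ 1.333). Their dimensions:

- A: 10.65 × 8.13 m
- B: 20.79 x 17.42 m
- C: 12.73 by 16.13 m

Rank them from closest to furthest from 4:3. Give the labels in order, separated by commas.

A: 10.65/8.13 ≈ 1.310 → |1.310 − 1.333| = 0.023
B: 20.79/17.42 ≈ 1.193 → |1.193 − 1.333| = 0.140
C: 16.13/12.73 ≈ 1.267 → |1.267 − 1.333| = 0.066

A, C, B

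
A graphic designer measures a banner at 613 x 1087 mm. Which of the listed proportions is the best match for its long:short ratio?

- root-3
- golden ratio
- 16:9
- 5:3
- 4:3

1087/613 ≈ 1.773. Nearest candidates are 16:9 (1.778, off by 0.005) and root-3 (1.732, off by 0.041).

16:9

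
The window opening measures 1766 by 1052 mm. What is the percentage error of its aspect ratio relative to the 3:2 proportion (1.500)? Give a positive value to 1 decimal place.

11.9%

Ratio = 1766 / 1052 ≈ 1.6787.
Ideal 3:2 = 1.5000. |1.6787 − 1.5000| / 1.5000 ≈ 11.91% → 11.9%.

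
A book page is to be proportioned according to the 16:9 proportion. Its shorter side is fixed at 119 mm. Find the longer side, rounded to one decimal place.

211.6 mm

16:9 ≈ 1.77778.
Longer side = 119 × 1.77778 ≈ 211.556 → 211.6 mm.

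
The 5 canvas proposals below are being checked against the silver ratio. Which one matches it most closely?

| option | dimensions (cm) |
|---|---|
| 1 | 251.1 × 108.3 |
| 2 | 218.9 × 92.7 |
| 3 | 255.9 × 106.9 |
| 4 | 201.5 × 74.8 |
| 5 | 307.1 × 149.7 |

Target silver ratio ≈ 2.414.
1: 2.319 (Δ0.095)  2: 2.361 (Δ0.053)  3: 2.394 (Δ0.020)  4: 2.694 (Δ0.280)  5: 2.051 (Δ0.363)

3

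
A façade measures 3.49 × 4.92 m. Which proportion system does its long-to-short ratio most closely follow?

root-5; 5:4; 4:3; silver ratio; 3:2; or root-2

Ratio = 4.92 / 3.49 ≈ 1.410.
Distances: root-5 2.236 (Δ 0.826); 5:4 1.250 (Δ 0.160); 4:3 1.333 (Δ 0.077); silver ratio 2.414 (Δ 1.004); 3:2 1.500 (Δ 0.090); root-2 1.414 (Δ 0.004).

root-2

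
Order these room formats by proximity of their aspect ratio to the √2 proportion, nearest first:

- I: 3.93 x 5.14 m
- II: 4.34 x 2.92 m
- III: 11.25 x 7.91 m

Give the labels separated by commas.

I: 5.14/3.93 ≈ 1.308 → |1.308 − 1.414| = 0.106
II: 4.34/2.92 ≈ 1.486 → |1.486 − 1.414| = 0.072
III: 11.25/7.91 ≈ 1.422 → |1.422 − 1.414| = 0.008

III, II, I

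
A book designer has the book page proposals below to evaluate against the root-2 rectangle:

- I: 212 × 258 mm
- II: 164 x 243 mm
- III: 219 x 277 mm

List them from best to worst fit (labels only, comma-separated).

I: 258/212 ≈ 1.217 → |1.217 − 1.414| = 0.197
II: 243/164 ≈ 1.482 → |1.482 − 1.414| = 0.068
III: 277/219 ≈ 1.265 → |1.265 − 1.414| = 0.149

II, III, I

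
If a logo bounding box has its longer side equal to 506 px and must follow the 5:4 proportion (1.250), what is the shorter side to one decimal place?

404.8 px

5:4 = 1.25000.
Shorter side = 506 ÷ 1.25000 ≈ 404.800 → 404.8 px.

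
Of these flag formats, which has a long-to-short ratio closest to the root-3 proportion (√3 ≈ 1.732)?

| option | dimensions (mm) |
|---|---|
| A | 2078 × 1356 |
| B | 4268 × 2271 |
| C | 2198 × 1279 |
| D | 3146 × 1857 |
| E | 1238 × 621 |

C

Target root-3 ≈ 1.732.
A: 1.532 (Δ0.200)  B: 1.879 (Δ0.147)  C: 1.719 (Δ0.013)  D: 1.694 (Δ0.038)  E: 1.994 (Δ0.262)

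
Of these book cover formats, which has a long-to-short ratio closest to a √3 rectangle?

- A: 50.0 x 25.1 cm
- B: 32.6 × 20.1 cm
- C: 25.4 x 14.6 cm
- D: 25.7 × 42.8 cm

Ratios (long/short): A ≈ 1.992; B ≈ 1.622; C ≈ 1.740; D ≈ 1.665.
root-3 ≈ 1.732; option C is nearest (Δ 0.008).

C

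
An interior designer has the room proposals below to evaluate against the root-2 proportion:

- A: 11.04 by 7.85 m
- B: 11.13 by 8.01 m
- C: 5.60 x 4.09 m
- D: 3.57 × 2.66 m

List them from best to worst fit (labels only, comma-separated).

A: 11.04/7.85 ≈ 1.406 → |1.406 − 1.414| = 0.008
B: 11.13/8.01 ≈ 1.390 → |1.390 − 1.414| = 0.024
C: 5.60/4.09 ≈ 1.369 → |1.369 − 1.414| = 0.045
D: 3.57/2.66 ≈ 1.342 → |1.342 − 1.414| = 0.072

A, B, C, D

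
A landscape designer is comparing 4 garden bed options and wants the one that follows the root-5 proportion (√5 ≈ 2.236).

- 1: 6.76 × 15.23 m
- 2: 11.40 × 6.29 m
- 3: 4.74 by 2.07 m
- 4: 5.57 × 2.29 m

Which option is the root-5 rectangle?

Ratios (long/short): 1 ≈ 2.253; 2 ≈ 1.812; 3 ≈ 2.290; 4 ≈ 2.432.
root-5 ≈ 2.236; option 1 is nearest (Δ 0.017).

1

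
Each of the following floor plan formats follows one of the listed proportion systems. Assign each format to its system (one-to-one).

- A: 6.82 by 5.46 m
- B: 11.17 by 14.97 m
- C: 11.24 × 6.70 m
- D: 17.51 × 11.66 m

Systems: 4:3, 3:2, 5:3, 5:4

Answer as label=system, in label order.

A=5:4, B=4:3, C=5:3, D=3:2

Ratios: A ≈ 1.249; B ≈ 1.340; C ≈ 1.678; D ≈ 1.502.
Targets: 4:3 ≈ 1.333; 3:2 ≈ 1.500; 5:3 ≈ 1.667; 5:4 ≈ 1.250.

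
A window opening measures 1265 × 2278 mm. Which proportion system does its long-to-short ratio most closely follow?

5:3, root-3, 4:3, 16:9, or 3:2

2278/1265 ≈ 1.801. Nearest candidates are 16:9 (1.778, off by 0.023) and root-3 (1.732, off by 0.069).

16:9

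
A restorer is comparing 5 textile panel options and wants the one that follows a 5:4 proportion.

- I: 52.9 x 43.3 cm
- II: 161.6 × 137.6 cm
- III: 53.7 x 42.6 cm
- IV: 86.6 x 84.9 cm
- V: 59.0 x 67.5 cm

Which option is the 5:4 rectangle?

Ratios (long/short): I ≈ 1.222; II ≈ 1.174; III ≈ 1.261; IV ≈ 1.020; V ≈ 1.144.
5:4 ≈ 1.250; option III is nearest (Δ 0.011).

III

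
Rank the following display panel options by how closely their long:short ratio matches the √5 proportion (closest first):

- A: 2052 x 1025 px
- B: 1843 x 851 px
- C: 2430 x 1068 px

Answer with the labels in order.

C, B, A

A: 2052/1025 ≈ 2.002 → |2.002 − 2.236| = 0.234
B: 1843/851 ≈ 2.166 → |2.166 − 2.236| = 0.070
C: 2430/1068 ≈ 2.275 → |2.275 − 2.236| = 0.039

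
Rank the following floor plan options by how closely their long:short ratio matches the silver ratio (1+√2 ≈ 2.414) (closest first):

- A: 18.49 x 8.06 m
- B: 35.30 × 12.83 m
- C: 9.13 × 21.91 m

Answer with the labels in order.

C, A, B

A: 18.49/8.06 ≈ 2.294 → |2.294 − 2.414| = 0.120
B: 35.30/12.83 ≈ 2.751 → |2.751 − 2.414| = 0.337
C: 21.91/9.13 ≈ 2.400 → |2.400 − 2.414| = 0.014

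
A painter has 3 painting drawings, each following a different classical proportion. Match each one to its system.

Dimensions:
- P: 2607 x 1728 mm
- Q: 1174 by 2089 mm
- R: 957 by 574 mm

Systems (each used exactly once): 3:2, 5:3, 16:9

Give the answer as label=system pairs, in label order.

P=3:2, Q=16:9, R=5:3

P = 2607/1728 ≈ 1.509 → 3:2 (1.500)
Q = 2089/1174 ≈ 1.779 → 16:9 (1.778)
R = 957/574 ≈ 1.667 → 5:3 (1.667)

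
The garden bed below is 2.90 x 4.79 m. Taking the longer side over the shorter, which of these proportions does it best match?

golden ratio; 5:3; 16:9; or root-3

5:3

4.79/2.90 ≈ 1.652. Nearest candidates are 5:3 (1.667, off by 0.015) and golden ratio (1.618, off by 0.034).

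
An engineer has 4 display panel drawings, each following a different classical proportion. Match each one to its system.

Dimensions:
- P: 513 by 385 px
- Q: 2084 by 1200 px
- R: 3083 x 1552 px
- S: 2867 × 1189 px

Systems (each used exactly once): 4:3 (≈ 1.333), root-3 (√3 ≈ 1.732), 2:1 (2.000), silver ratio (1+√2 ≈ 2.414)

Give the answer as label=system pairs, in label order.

P = 513/385 ≈ 1.332 → 4:3 (1.333)
Q = 2084/1200 ≈ 1.737 → root-3 (1.732)
R = 3083/1552 ≈ 1.986 → 2:1 (2.000)
S = 2867/1189 ≈ 2.411 → silver ratio (2.414)

P=4:3, Q=root-3, R=2:1, S=silver ratio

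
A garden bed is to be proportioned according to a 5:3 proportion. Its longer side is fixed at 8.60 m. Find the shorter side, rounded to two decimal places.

5.16 m

5:3 ≈ 1.66667.
Shorter side = 8.60 ÷ 1.66667 ≈ 5.1600 → 5.16 m.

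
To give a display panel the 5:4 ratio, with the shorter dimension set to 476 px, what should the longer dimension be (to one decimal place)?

595.0 px

5:4 = 1.25000.
Longer side = 476 × 1.25000 ≈ 595.000 → 595.0 px.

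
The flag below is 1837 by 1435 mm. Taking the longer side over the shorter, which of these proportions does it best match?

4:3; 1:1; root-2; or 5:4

1837/1435 ≈ 1.280. Nearest candidates are 5:4 (1.250, off by 0.030) and 4:3 (1.333, off by 0.053).

5:4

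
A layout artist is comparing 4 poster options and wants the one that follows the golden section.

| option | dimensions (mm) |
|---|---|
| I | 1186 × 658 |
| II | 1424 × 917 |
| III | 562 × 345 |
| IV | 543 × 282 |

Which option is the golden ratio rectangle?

Ratios (long/short): I ≈ 1.802; II ≈ 1.553; III ≈ 1.629; IV ≈ 1.926.
golden ratio ≈ 1.618; option III is nearest (Δ 0.011).

III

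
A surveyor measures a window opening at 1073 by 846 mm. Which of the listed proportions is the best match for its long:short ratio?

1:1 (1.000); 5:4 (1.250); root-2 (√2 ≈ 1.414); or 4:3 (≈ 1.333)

5:4

1073/846 ≈ 1.268. Nearest candidates are 5:4 (1.250, off by 0.018) and 4:3 (1.333, off by 0.065).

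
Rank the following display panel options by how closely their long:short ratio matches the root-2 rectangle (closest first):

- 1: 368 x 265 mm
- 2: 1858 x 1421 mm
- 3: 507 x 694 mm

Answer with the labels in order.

1, 3, 2

1: 368/265 ≈ 1.389 → |1.389 − 1.414| = 0.025
2: 1858/1421 ≈ 1.308 → |1.308 − 1.414| = 0.106
3: 694/507 ≈ 1.369 → |1.369 − 1.414| = 0.045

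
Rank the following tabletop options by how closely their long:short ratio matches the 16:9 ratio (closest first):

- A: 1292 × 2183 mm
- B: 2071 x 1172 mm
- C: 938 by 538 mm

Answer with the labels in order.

B, C, A

Ratios: A = 2183 / 1292 ≈ 1.690; B = 2071 / 1172 ≈ 1.767; C = 938 / 538 ≈ 1.743.
|Δ from 1.778|: A 0.088; B 0.011; C 0.035.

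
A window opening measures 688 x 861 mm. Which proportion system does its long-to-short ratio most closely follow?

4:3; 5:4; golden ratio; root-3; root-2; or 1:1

Ratio = 861 / 688 ≈ 1.251.
Distances: 4:3 1.333 (Δ 0.082); 5:4 1.250 (Δ 0.001); golden ratio 1.618 (Δ 0.367); root-3 1.732 (Δ 0.481); root-2 1.414 (Δ 0.163); 1:1 1.000 (Δ 0.251).

5:4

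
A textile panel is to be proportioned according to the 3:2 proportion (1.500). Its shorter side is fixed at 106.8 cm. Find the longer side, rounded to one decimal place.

3:2 = 1.50000.
Longer side = 106.8 × 1.50000 ≈ 160.200 → 160.2 cm.

160.2 cm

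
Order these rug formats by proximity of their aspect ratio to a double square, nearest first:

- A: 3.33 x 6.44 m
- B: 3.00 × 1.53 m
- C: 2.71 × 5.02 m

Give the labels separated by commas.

Ratios: A = 6.44 / 3.33 ≈ 1.934; B = 3.00 / 1.53 ≈ 1.961; C = 5.02 / 2.71 ≈ 1.852.
|Δ from 2.000|: A 0.066; B 0.039; C 0.148.

B, A, C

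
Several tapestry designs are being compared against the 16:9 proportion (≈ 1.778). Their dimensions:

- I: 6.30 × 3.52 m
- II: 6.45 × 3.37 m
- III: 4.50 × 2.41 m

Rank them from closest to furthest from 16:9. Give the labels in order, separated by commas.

I, III, II

I: 6.30/3.52 ≈ 1.790 → |1.790 − 1.778| = 0.012
II: 6.45/3.37 ≈ 1.914 → |1.914 − 1.778| = 0.136
III: 4.50/2.41 ≈ 1.867 → |1.867 − 1.778| = 0.089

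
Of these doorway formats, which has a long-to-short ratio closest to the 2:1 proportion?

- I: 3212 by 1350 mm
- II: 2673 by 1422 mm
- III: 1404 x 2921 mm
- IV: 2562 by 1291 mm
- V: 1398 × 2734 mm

Ratios (long/short): I ≈ 2.379; II ≈ 1.880; III ≈ 2.080; IV ≈ 1.985; V ≈ 1.956.
2:1 ≈ 2.000; option IV is nearest (Δ 0.015).

IV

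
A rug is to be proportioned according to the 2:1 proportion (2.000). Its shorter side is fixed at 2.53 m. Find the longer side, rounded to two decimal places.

5.06 m

2:1 = 2.00000.
Longer side = 2.53 × 2.00000 ≈ 5.0600 → 5.06 m.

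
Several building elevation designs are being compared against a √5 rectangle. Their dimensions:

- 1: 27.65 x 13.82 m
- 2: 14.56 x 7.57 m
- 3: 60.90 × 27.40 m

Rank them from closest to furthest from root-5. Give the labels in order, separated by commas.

Ratios: 1 = 27.65 / 13.82 ≈ 2.001; 2 = 14.56 / 7.57 ≈ 1.923; 3 = 60.90 / 27.40 ≈ 2.223.
|Δ from 2.236|: 1 0.235; 2 0.313; 3 0.013.

3, 1, 2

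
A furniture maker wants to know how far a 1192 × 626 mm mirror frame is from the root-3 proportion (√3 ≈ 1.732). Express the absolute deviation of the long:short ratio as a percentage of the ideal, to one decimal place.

9.9%

Ratio = 1192 / 626 ≈ 1.9042.
Ideal root-3 ≈ 1.7321. |1.9042 − 1.7321| / 1.7321 ≈ 9.94% → 9.9%.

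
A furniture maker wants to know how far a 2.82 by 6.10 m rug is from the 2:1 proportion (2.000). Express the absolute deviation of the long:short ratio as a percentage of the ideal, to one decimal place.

Ratio = 6.10 / 2.82 ≈ 2.1631.
Ideal 2:1 = 2.0000. |2.1631 − 2.0000| / 2.0000 ≈ 8.16% → 8.2%.

8.2%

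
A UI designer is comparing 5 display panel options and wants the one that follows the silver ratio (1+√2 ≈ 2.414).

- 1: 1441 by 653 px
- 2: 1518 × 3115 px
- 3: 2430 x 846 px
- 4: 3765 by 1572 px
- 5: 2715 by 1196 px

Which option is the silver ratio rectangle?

4

Ratios (long/short): 1 ≈ 2.207; 2 ≈ 2.052; 3 ≈ 2.872; 4 ≈ 2.395; 5 ≈ 2.270.
silver ratio ≈ 2.414; option 4 is nearest (Δ 0.019).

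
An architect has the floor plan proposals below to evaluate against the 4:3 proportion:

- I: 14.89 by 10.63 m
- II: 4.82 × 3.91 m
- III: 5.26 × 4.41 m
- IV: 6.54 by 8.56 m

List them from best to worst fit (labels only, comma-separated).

Ratios: I = 14.89 / 10.63 ≈ 1.401; II = 4.82 / 3.91 ≈ 1.233; III = 5.26 / 4.41 ≈ 1.193; IV = 8.56 / 6.54 ≈ 1.309.
|Δ from 1.333|: I 0.068; II 0.100; III 0.140; IV 0.024.

IV, I, II, III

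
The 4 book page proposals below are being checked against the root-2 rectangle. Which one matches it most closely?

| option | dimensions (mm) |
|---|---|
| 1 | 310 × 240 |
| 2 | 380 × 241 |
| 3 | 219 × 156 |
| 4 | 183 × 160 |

3

Ratios (long/short): 1 ≈ 1.292; 2 ≈ 1.577; 3 ≈ 1.404; 4 ≈ 1.144.
root-2 ≈ 1.414; option 3 is nearest (Δ 0.010).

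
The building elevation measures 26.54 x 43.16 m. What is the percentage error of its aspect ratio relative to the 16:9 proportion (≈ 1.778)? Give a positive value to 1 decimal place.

Ratio = 43.16 / 26.54 ≈ 1.6262.
Ideal 16:9 ≈ 1.7778. |1.6262 − 1.7778| / 1.7778 ≈ 8.53% → 8.5%.

8.5%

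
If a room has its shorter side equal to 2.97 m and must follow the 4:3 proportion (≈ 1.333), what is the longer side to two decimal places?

3.96 m

4:3 ≈ 1.33333.
Longer side = 2.97 × 1.33333 ≈ 3.9600 → 3.96 m.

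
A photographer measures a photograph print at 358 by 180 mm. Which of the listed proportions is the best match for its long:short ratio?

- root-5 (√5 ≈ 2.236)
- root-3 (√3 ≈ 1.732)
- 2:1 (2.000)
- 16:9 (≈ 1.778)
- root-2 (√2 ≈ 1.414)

2:1

Ratio = 358 / 180 ≈ 1.989.
Distances: root-5 2.236 (Δ 0.247); root-3 1.732 (Δ 0.257); 2:1 2.000 (Δ 0.011); 16:9 1.778 (Δ 0.211); root-2 1.414 (Δ 0.575).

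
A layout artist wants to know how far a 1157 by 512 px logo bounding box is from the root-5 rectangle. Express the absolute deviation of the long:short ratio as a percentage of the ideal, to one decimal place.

Ratio = 1157 / 512 ≈ 2.2598.
Ideal root-5 ≈ 2.2361. |2.2598 − 2.2361| / 2.2361 ≈ 1.06% → 1.1%.

1.1%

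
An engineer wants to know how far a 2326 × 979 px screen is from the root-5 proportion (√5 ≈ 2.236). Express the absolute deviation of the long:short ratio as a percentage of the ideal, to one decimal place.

6.3%

Ratio = 2326 / 979 ≈ 2.3759.
Ideal root-5 ≈ 2.2361. |2.3759 − 2.2361| / 2.2361 ≈ 6.25% → 6.3%.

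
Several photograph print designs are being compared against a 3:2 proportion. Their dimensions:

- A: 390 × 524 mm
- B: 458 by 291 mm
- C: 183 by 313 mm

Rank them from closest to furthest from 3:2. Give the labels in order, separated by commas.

B, A, C

Ratios: A = 524 / 390 ≈ 1.344; B = 458 / 291 ≈ 1.574; C = 313 / 183 ≈ 1.710.
|Δ from 1.500|: A 0.156; B 0.074; C 0.210.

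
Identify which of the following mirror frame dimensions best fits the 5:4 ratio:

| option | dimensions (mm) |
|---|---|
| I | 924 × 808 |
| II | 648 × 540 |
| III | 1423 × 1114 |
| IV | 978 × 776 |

IV

Ratios (long/short): I ≈ 1.144; II ≈ 1.200; III ≈ 1.277; IV ≈ 1.260.
5:4 ≈ 1.250; option IV is nearest (Δ 0.010).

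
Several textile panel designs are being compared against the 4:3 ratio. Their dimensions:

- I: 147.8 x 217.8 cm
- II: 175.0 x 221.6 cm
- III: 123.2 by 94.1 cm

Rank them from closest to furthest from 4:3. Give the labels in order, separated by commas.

I: 217.8/147.8 ≈ 1.474 → |1.474 − 1.333| = 0.141
II: 221.6/175.0 ≈ 1.266 → |1.266 − 1.333| = 0.067
III: 123.2/94.1 ≈ 1.309 → |1.309 − 1.333| = 0.024

III, II, I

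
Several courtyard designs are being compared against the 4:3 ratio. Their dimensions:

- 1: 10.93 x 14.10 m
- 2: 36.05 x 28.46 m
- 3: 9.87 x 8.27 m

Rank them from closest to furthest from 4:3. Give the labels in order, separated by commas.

Ratios: 1 = 14.10 / 10.93 ≈ 1.290; 2 = 36.05 / 28.46 ≈ 1.267; 3 = 9.87 / 8.27 ≈ 1.193.
|Δ from 1.333|: 1 0.043; 2 0.066; 3 0.140.

1, 2, 3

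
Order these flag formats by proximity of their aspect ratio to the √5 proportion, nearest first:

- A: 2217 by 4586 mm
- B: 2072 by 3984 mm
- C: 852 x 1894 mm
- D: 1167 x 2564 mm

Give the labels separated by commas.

C, D, A, B

Ratios: A = 4586 / 2217 ≈ 2.069; B = 3984 / 2072 ≈ 1.923; C = 1894 / 852 ≈ 2.223; D = 2564 / 1167 ≈ 2.197.
|Δ from 2.236|: A 0.167; B 0.313; C 0.013; D 0.039.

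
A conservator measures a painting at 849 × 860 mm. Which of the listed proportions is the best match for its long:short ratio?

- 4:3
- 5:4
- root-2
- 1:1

1:1

Ratio = 860 / 849 ≈ 1.013.
Distances: 4:3 1.333 (Δ 0.320); 5:4 1.250 (Δ 0.237); root-2 1.414 (Δ 0.401); 1:1 1.000 (Δ 0.013).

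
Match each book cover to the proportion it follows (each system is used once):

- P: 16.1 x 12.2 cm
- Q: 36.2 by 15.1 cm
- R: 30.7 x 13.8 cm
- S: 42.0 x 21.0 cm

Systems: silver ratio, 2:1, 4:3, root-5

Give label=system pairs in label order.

P=4:3, Q=silver ratio, R=root-5, S=2:1

Ratios: P ≈ 1.320; Q ≈ 2.397; R ≈ 2.225; S ≈ 2.000.
Targets: silver ratio ≈ 2.414; 2:1 ≈ 2.000; 4:3 ≈ 1.333; root-5 ≈ 2.236.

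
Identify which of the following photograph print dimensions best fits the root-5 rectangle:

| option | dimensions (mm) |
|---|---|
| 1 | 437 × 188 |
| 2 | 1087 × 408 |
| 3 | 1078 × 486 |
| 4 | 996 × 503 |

3

Target root-5 ≈ 2.236.
1: 2.324 (Δ0.088)  2: 2.664 (Δ0.428)  3: 2.218 (Δ0.018)  4: 1.980 (Δ0.256)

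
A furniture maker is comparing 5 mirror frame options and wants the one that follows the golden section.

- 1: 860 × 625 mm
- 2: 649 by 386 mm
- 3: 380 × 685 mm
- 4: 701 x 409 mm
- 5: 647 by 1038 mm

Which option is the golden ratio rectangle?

Target golden ratio ≈ 1.618.
1: 1.376 (Δ0.242)  2: 1.681 (Δ0.063)  3: 1.803 (Δ0.185)  4: 1.714 (Δ0.096)  5: 1.604 (Δ0.014)

5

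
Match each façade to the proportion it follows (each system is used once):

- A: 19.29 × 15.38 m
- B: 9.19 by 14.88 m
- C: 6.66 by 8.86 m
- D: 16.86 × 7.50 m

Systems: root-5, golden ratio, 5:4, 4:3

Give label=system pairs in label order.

Ratios: A ≈ 1.254; B ≈ 1.619; C ≈ 1.330; D ≈ 2.248.
Targets: root-5 ≈ 2.236; golden ratio ≈ 1.618; 5:4 ≈ 1.250; 4:3 ≈ 1.333.

A=5:4, B=golden ratio, C=4:3, D=root-5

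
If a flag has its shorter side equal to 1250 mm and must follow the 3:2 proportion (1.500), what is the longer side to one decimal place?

3:2 = 1.50000.
Longer side = 1250 × 1.50000 ≈ 1875.000 → 1875.0 mm.

1875.0 mm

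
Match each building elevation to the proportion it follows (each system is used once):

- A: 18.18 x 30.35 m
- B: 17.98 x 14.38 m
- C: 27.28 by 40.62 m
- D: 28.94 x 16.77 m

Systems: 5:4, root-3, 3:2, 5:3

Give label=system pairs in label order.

A = 30.35/18.18 ≈ 1.669 → 5:3 (1.667)
B = 17.98/14.38 ≈ 1.250 → 5:4 (1.250)
C = 40.62/27.28 ≈ 1.489 → 3:2 (1.500)
D = 28.94/16.77 ≈ 1.726 → root-3 (1.732)

A=5:3, B=5:4, C=3:2, D=root-3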